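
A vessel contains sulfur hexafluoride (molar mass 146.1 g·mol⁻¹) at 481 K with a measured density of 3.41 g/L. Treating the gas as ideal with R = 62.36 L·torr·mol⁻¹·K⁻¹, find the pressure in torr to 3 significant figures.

ρ = PM/(RT) ⇒ P = ρRT/M = (3.41 × 62.36 × 481.0) / 146.1

P ≈ 700 torr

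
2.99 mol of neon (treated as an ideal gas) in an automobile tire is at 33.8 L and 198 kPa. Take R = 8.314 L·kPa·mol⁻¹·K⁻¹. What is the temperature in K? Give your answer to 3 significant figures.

PV = nRT ⇒ T = PV/(nR) = (198 × 33.8) / (2.99 × 8.314)

T ≈ 269 K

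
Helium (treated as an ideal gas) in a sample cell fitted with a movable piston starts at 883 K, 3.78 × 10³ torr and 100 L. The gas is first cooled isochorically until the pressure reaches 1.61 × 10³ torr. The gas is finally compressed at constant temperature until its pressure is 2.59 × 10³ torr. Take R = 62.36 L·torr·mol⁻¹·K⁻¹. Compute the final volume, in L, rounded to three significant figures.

V₃ ≈ 62.2 L

Isochoric, so P/T is constant: V₂ = V₁; T₂ = T₁·(P₂/P₁) = 376.1 K.
Isothermal, so P V is constant: T₃ = T₂; V₃ = V₂·(P₂/P₃) = 62.16 L.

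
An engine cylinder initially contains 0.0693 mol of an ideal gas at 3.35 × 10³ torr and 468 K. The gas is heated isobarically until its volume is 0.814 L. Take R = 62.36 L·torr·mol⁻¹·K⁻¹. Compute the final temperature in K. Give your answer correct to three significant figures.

T₂ ≈ 631 K

From PV = nRT: V₁ = nRT₁/P₁ = 0.6037 L.
P constant ⇒ V ∝ T: P₂ = P₁; T₂ = T₁·(V₂/V₁) = 631.0 K.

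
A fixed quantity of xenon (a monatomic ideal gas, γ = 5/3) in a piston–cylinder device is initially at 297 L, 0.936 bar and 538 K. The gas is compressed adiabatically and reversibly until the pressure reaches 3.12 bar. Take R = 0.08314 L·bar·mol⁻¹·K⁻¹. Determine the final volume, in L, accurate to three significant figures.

V₂ ≈ 144 L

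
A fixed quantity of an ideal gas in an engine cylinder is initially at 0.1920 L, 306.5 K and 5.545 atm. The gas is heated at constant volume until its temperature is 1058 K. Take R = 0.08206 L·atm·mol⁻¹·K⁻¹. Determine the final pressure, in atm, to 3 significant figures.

V constant ⇒ P ∝ T: V₂ = V₁; P₂ = P₁·(T₂/T₁) = 19.14 atm.

P₂ ≈ 19.1 atm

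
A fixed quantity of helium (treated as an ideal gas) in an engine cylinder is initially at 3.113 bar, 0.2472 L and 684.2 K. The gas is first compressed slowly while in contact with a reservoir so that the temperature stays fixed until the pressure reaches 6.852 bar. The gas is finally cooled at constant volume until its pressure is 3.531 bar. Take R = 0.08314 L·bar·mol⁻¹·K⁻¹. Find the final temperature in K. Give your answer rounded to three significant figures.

T₃ ≈ 353 K

T constant ⇒ Boyle's law P V = const: T₂ = T₁; V₂ = V₁·(P₁/P₂) = 0.1123 L.
Isochoric, so P/T is constant: V₃ = V₂; T₃ = T₂·(P₃/P₂) = 352.6 K.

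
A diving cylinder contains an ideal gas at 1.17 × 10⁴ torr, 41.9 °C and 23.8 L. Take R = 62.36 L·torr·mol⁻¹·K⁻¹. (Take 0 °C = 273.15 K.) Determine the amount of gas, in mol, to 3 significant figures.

n ≈ 14.2 mol

Convert: T = 315.05 K.
PV = nRT ⇒ n = PV/(RT) = (1.17e+04 × 23.8) / (62.36 × 315.05)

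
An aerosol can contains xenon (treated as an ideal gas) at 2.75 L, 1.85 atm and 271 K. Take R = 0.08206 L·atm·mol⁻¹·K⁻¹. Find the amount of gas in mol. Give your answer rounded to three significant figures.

n ≈ 0.229 mol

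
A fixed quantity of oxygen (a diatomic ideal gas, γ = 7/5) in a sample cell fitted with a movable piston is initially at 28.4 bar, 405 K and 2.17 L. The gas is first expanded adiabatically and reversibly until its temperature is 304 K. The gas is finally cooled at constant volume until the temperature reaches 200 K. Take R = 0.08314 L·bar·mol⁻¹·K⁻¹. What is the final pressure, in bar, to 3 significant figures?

Reversible adiabatic, γ = 7/5: P₂ = P₁·(T₂/T₁)^(γ/(γ−1)) = 10.41 bar; V₂ = V₁·(T₁/T₂)^(1/(γ−1)) = 4.445 L.
V constant ⇒ P ∝ T: V₃ = V₂; P₃ = P₂·(T₃/T₂) = 6.846 bar.

P₃ ≈ 6.85 bar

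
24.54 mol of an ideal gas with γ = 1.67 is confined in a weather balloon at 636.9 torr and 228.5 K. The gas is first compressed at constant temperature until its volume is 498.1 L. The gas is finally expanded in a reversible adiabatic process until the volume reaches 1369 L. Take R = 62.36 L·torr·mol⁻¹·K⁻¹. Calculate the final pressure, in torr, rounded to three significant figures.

P₃ ≈ 130 torr

From PV = nRT: V₁ = nRT₁/P₁ = 549.0 L.
Isothermal, so P V is constant: T₂ = T₁; P₂ = P₁·(V₁/V₂) = 702.0 torr.
Reversible adiabatic, γ = 1.67: T₃ = T₂·(V₂/V₃)^(γ−1) = 116.1 K; P₃ = P₂·(V₂/V₃)^γ = 129.7 torr.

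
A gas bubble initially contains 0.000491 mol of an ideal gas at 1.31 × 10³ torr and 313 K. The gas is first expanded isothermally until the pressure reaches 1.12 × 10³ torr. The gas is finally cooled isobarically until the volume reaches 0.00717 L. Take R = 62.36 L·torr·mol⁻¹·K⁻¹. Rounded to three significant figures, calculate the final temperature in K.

T₃ ≈ 262 K

From PV = nRT: V₁ = nRT₁/P₁ = 0.007316 L.
T constant ⇒ Boyle's law P V = const: T₂ = T₁; V₂ = V₁·(P₁/P₂) = 0.008557 L.
P constant ⇒ V ∝ T: P₃ = P₂; T₃ = T₂·(V₃/V₂) = 262.3 K.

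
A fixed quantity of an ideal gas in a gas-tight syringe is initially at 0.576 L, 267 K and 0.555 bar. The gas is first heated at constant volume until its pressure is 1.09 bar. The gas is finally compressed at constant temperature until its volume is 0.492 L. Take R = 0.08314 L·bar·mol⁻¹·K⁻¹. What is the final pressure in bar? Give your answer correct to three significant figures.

P₃ ≈ 1.28 bar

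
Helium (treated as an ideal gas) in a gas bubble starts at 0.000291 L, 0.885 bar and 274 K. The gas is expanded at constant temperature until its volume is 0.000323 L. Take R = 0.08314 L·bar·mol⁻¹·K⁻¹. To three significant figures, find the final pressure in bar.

Isothermal, so P V is constant: T₂ = T₁; P₂ = P₁·(V₁/V₂) = 0.7973 bar.

P₂ ≈ 0.797 bar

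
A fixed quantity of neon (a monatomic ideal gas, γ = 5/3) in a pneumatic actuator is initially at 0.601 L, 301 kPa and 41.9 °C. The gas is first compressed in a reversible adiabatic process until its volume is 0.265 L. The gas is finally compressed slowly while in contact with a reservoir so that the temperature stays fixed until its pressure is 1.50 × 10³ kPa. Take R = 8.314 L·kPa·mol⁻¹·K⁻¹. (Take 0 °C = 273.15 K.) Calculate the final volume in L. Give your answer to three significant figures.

V₃ ≈ 0.208 L

Convert: T₁ = 315.0 K.
Adiabatic (γ = 5/3), T V^(γ−1) and P V^γ constant: T₂ = T₁·(V₁/V₂)^(γ−1) = 543.8 K; P₂ = P₁·(V₁/V₂)^γ = 1178 kPa.
T constant ⇒ Boyle's law P V = const: T₃ = T₂; V₃ = V₂·(P₂/P₃) = 0.2082 L.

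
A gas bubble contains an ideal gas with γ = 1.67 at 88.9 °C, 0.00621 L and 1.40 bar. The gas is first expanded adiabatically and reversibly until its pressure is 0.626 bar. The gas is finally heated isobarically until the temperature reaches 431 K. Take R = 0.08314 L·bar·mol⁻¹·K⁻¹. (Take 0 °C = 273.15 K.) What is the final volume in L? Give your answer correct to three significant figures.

Convert: T₁ = 362.0 K.
Adiabatic (γ = 1.67), T V^(γ−1) and P V^γ constant: T₂ = T₁·(P₂/P₁)^((γ−1)/γ) = 262.1 K; V₂ = V₁·(P₁/P₂)^(1/γ) = 0.01006 L.
Isobaric, so V/T is constant: P₃ = P₂; V₃ = V₂·(T₃/T₂) = 0.01653 L.

V₃ ≈ 0.0165 L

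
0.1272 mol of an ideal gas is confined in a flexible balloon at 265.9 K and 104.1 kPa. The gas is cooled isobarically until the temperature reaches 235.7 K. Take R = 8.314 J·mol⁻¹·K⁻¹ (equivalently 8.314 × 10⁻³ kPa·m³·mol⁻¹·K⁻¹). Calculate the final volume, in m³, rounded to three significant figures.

From PV = nRT: V₁ = nRT₁/P₁ = 0.002701 m³.
P constant ⇒ V ∝ T: P₂ = P₁; V₂ = V₁·(T₂/T₁) = 0.002394 m³.

V₂ ≈ 0.00239 m³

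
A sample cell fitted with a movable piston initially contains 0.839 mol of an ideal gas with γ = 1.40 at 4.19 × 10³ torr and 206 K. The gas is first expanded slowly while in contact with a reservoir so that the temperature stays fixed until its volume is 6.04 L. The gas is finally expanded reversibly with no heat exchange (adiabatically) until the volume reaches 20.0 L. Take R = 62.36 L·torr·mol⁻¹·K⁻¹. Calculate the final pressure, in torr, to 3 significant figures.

P₃ ≈ 334 torr

From PV = nRT: V₁ = nRT₁/P₁ = 2.572 L.
T constant ⇒ Boyle's law P V = const: T₂ = T₁; P₂ = P₁·(V₁/V₂) = 1784 torr.
Adiabatic (γ = 1.40), T V^(γ−1) and P V^γ constant: T₃ = T₂·(V₂/V₃)^(γ−1) = 127.6 K; P₃ = P₂·(V₂/V₃)^γ = 333.8 torr.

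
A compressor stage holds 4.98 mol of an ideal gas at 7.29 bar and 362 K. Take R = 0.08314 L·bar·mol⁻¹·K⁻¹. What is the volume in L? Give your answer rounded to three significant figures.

PV = nRT ⇒ V = nRT/P = (4.98 × 0.08314 × 362) / 7.29

V ≈ 20.6 L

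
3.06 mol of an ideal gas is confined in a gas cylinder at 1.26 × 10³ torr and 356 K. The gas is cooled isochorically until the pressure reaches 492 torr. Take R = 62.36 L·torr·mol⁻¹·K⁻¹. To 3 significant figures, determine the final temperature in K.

From PV = nRT: V₁ = nRT₁/P₁ = 53.91 L.
Isochoric, so P/T is constant: V₂ = V₁; T₂ = T₁·(P₂/P₁) = 139.0 K.

T₂ ≈ 139 K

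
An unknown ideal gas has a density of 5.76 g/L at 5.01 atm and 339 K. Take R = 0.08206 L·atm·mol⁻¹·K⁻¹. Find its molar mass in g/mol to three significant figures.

M ≈ 32.0 g/mol

ρ = PM/(RT) ⇒ M = ρRT/P = (5.76 × 0.08206 × 339.0) / 5.01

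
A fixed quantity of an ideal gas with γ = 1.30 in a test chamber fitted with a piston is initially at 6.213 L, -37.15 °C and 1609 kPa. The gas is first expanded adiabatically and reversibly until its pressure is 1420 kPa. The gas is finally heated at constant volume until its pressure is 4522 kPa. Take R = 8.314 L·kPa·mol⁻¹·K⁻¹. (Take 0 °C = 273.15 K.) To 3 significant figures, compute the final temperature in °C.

Convert: T₁ = 236.0 K.
Reversible adiabatic, γ = 1.30: T₂ = T₁·(P₂/P₁)^((γ−1)/γ) = 229.3 K; V₂ = V₁·(P₁/P₂)^(1/γ) = 6.840 L.
Isochoric, so P/T is constant: V₃ = V₂; T₃ = T₂·(P₃/P₂) = 730.2 K.

T₃ ≈ 457 °C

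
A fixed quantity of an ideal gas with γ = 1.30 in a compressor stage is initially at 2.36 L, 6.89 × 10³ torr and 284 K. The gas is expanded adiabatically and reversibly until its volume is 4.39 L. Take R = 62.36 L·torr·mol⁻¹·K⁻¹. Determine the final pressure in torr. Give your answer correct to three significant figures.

Adiabatic (γ = 1.30), T V^(γ−1) and P V^γ constant: T₂ = T₁·(V₁/V₂)^(γ−1) = 235.8 K; P₂ = P₁·(V₁/V₂)^γ = 3075 torr.

P₂ ≈ 3.07e+03 torr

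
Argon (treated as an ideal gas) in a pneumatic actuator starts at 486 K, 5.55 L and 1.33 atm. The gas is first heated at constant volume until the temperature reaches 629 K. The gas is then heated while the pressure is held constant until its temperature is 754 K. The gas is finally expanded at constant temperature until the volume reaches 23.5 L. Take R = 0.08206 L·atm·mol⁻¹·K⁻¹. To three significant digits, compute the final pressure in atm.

P₄ ≈ 0.487 atm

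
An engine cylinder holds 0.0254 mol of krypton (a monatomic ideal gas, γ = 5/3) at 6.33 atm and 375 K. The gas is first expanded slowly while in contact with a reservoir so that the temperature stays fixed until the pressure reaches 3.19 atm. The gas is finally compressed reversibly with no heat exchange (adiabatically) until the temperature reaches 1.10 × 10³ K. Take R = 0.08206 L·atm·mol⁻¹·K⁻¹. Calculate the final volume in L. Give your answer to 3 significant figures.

V₃ ≈ 0.0488 L

From PV = nRT: V₁ = nRT₁/P₁ = 0.1235 L.
Isothermal, so P V is constant: T₂ = T₁; V₂ = V₁·(P₁/P₂) = 0.2450 L.
Adiabatic (γ = 5/3), T V^(γ−1) and P V^γ constant: P₃ = P₂·(T₃/T₂)^(γ/(γ−1)) = 47.01 atm; V₃ = V₂·(T₂/T₃)^(1/(γ−1)) = 0.04877 L.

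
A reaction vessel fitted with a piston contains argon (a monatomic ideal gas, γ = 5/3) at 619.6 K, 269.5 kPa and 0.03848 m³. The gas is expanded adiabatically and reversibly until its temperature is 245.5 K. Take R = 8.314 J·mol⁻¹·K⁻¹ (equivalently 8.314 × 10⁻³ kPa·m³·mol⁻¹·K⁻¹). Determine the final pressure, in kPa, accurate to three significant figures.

P₂ ≈ 26.6 kPa

Reversible adiabatic, γ = 5/3: P₂ = P₁·(T₂/T₁)^(γ/(γ−1)) = 26.63 kPa; V₂ = V₁·(T₁/T₂)^(1/(γ−1)) = 0.1543 m³.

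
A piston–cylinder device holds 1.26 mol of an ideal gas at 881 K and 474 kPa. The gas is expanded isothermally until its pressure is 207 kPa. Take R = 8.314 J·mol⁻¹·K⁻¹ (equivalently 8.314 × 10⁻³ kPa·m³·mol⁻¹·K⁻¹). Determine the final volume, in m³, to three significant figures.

V₂ ≈ 0.0446 m³

From PV = nRT: V₁ = nRT₁/P₁ = 0.01947 m³.
T constant ⇒ Boyle's law P V = const: T₂ = T₁; V₂ = V₁·(P₁/P₂) = 0.04458 m³.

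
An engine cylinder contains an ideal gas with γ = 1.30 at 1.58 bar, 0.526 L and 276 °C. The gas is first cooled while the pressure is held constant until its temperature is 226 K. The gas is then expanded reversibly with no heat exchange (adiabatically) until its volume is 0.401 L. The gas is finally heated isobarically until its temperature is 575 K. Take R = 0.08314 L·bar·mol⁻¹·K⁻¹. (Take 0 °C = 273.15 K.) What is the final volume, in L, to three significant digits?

V₄ ≈ 1.23 L

Convert: T₁ = 549.1 K.
P constant ⇒ V ∝ T: P₂ = P₁; V₂ = V₁·(T₂/T₁) = 0.2165 L.
Reversible adiabatic, γ = 1.30: T₃ = T₂·(V₂/V₃)^(γ−1) = 187.8 K; P₃ = P₂·(V₂/V₃)^γ = 0.7089 bar.
Isobaric, so V/T is constant: P₄ = P₃; V₄ = V₃·(T₄/T₃) = 1.228 L.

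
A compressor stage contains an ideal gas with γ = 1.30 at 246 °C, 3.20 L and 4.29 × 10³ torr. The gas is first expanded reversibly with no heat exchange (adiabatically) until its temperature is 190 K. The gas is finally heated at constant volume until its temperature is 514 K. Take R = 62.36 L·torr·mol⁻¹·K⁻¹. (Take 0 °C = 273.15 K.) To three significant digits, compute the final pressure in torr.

Convert: T₁ = 519.1 K.
Adiabatic (γ = 1.30), T V^(γ−1) and P V^γ constant: P₂ = P₁·(T₂/T₁)^(γ/(γ−1)) = 55.05 torr; V₂ = V₁·(T₁/T₂)^(1/(γ−1)) = 91.26 L.
Isochoric, so P/T is constant: V₃ = V₂; P₃ = P₂·(T₃/T₂) = 148.9 torr.

P₃ ≈ 149 torr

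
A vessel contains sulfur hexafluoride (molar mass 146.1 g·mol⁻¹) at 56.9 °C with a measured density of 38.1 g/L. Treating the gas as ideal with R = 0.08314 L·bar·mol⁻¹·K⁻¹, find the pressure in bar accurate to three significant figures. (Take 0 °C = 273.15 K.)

P ≈ 7.16 bar

ρ = PM/(RT) ⇒ P = ρRT/M = (38.1 × 0.08314 × 330.0) / 146.1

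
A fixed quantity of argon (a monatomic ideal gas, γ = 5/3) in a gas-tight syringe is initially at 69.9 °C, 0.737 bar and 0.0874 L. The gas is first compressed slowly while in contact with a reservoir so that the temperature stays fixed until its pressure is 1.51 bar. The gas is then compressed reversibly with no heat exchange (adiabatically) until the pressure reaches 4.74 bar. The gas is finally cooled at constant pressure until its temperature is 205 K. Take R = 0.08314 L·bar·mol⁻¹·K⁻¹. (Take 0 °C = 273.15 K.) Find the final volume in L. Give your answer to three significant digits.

V₄ ≈ 0.00812 L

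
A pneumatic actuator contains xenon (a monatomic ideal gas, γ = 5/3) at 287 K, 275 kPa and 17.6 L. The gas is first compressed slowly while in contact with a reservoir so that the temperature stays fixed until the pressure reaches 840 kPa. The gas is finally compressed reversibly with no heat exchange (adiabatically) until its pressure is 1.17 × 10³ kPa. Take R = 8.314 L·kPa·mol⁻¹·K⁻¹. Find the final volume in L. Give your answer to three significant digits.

V₃ ≈ 4.72 L

Isothermal, so P V is constant: T₂ = T₁; V₂ = V₁·(P₁/P₂) = 5.762 L.
Adiabatic (γ = 5/3), T V^(γ−1) and P V^γ constant: T₃ = T₂·(P₃/P₂)^((γ−1)/γ) = 327.7 K; V₃ = V₂·(P₂/P₃)^(1/γ) = 4.723 L.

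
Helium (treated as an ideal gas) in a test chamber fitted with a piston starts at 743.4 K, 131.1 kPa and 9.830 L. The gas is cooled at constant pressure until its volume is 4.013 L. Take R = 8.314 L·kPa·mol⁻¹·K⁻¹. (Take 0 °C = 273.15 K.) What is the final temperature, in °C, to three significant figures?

P constant ⇒ V ∝ T: P₂ = P₁; T₂ = T₁·(V₂/V₁) = 303.5 K.

T₂ ≈ 30.3 °C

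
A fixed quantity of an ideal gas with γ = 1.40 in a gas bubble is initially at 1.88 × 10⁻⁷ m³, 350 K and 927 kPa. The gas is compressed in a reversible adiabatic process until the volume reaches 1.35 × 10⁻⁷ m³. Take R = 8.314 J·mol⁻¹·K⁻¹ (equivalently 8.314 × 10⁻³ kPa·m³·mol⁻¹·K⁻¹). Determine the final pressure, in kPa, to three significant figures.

Reversible adiabatic, γ = 1.40: T₂ = T₁·(V₁/V₂)^(γ−1) = 399.6 K; P₂ = P₁·(V₁/V₂)^γ = 1474 kPa.

P₂ ≈ 1.47e+03 kPa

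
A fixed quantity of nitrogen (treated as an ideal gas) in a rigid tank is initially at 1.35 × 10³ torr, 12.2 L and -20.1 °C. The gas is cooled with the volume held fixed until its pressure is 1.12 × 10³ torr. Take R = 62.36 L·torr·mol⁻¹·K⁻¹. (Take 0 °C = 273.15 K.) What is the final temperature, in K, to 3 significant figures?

T₂ ≈ 210 K

Convert: T₁ = 253.0 K.
V constant ⇒ P ∝ T: V₂ = V₁; T₂ = T₁·(P₂/P₁) = 209.9 K.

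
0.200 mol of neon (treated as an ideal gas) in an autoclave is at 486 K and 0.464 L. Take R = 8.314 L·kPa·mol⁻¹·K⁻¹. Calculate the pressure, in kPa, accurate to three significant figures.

PV = nRT ⇒ P = nRT/V = (0.200 × 8.314 × 486) / 0.464

P ≈ 1.74e+03 kPa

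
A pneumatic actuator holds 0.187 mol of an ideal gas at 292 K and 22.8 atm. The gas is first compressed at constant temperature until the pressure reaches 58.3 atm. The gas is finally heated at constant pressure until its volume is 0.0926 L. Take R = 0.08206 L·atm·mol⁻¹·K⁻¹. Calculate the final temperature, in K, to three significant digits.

From PV = nRT: V₁ = nRT₁/P₁ = 0.1965 L.
Isothermal, so P V is constant: T₂ = T₁; V₂ = V₁·(P₁/P₂) = 0.07686 L.
P constant ⇒ V ∝ T: P₃ = P₂; T₃ = T₂·(V₃/V₂) = 351.8 K.

T₃ ≈ 352 K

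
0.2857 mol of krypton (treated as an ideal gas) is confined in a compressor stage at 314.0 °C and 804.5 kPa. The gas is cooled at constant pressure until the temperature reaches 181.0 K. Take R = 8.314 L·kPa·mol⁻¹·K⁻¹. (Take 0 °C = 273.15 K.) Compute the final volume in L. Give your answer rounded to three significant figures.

Convert: T₁ = 587.1 K.
From PV = nRT: V₁ = nRT₁/P₁ = 1.734 L.
P constant ⇒ V ∝ T: P₂ = P₁; V₂ = V₁·(T₂/T₁) = 0.5344 L.

V₂ ≈ 0.534 L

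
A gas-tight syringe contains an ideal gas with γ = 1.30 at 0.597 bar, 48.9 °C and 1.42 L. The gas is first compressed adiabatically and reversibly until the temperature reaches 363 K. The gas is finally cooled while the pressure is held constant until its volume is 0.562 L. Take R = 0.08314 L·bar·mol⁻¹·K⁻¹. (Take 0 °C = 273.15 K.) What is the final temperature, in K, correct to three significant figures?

Convert: T₁ = 322.0 K.
Adiabatic (γ = 1.30), T V^(γ−1) and P V^γ constant: P₂ = P₁·(T₂/T₁)^(γ/(γ−1)) = 1.003 bar; V₂ = V₁·(T₁/T₂)^(1/(γ−1)) = 0.9528 L.
Isobaric, so V/T is constant: P₃ = P₂; T₃ = T₂·(V₃/V₂) = 214.1 K.

T₃ ≈ 214 K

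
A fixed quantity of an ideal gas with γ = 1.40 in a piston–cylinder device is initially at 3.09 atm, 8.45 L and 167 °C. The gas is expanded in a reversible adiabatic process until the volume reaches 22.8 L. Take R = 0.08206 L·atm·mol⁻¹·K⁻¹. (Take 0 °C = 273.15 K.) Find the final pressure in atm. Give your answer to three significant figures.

Convert: T₁ = 440.1 K.
Reversible adiabatic, γ = 1.40: T₂ = T₁·(V₁/V₂)^(γ−1) = 295.9 K; P₂ = P₁·(V₁/V₂)^γ = 0.7699 atm.

P₂ ≈ 0.770 atm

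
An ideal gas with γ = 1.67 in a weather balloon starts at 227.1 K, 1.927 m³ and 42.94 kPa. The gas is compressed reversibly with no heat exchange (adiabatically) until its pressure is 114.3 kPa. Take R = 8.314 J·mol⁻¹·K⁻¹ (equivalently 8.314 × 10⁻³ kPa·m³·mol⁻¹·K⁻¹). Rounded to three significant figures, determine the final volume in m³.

V₂ ≈ 1.07 m³

Adiabatic (γ = 1.67), T V^(γ−1) and P V^γ constant: T₂ = T₁·(P₂/P₁)^((γ−1)/γ) = 336.4 K; V₂ = V₁·(P₁/P₂)^(1/γ) = 1.072 m³.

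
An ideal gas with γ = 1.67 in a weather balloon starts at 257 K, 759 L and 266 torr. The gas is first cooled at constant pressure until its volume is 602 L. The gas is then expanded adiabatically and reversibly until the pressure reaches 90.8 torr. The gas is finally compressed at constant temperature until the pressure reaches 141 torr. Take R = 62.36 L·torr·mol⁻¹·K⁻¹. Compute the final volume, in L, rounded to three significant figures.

Isobaric, so V/T is constant: P₂ = P₁; T₂ = T₁·(V₂/V₁) = 203.8 K.
Adiabatic (γ = 1.67), T V^(γ−1) and P V^γ constant: T₃ = T₂·(P₃/P₂)^((γ−1)/γ) = 132.4 K; V₃ = V₂·(P₂/P₃)^(1/γ) = 1146 L.
Isothermal, so P V is constant: T₄ = T₃; V₄ = V₃·(P₃/P₄) = 737.9 L.

V₄ ≈ 738 L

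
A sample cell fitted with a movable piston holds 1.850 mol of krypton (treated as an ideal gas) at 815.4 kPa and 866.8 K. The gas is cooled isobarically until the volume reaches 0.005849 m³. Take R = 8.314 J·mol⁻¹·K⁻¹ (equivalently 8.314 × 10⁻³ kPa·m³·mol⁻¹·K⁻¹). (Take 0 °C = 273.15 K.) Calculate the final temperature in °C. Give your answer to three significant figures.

From PV = nRT: V₁ = nRT₁/P₁ = 0.01635 m³.
P constant ⇒ V ∝ T: P₂ = P₁; T₂ = T₁·(V₂/V₁) = 310.1 K.

T₂ ≈ 36.9 °C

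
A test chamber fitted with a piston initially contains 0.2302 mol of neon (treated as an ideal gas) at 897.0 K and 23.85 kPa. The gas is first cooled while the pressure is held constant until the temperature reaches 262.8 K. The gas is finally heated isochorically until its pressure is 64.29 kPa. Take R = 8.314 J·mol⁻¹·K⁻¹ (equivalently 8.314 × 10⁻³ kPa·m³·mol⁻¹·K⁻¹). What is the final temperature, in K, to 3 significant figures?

From PV = nRT: V₁ = nRT₁/P₁ = 0.07198 m³.
P constant ⇒ V ∝ T: P₂ = P₁; V₂ = V₁·(T₂/T₁) = 0.02109 m³.
Isochoric, so P/T is constant: V₃ = V₂; T₃ = T₂·(P₃/P₂) = 708.4 K.

T₃ ≈ 708 K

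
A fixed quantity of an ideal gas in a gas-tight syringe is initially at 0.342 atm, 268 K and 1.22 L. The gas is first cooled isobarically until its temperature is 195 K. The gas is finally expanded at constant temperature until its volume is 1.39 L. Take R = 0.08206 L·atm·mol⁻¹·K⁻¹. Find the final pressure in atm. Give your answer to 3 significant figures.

P constant ⇒ V ∝ T: P₂ = P₁; V₂ = V₁·(T₂/T₁) = 0.8877 L.
Isothermal, so P V is constant: T₃ = T₂; P₃ = P₂·(V₂/V₃) = 0.2184 atm.

P₃ ≈ 0.218 atm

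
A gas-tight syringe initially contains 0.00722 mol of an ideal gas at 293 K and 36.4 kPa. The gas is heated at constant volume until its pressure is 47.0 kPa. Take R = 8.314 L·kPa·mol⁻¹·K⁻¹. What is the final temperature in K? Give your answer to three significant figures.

From PV = nRT: V₁ = nRT₁/P₁ = 0.4832 L.
V constant ⇒ P ∝ T: V₂ = V₁; T₂ = T₁·(P₂/P₁) = 378.3 K.

T₂ ≈ 378 K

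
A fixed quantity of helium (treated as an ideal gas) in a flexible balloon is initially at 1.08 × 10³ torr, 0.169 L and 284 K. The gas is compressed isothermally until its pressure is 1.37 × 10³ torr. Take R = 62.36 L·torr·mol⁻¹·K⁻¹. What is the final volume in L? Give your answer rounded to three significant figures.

V₂ ≈ 0.133 L

T constant ⇒ Boyle's law P V = const: T₂ = T₁; V₂ = V₁·(P₁/P₂) = 0.1332 L.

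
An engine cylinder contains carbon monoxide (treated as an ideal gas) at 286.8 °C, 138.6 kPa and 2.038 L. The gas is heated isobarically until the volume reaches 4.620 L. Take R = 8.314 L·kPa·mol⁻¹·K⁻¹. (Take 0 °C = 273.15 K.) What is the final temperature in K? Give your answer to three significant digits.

Convert: T₁ = 560.0 K.
P constant ⇒ V ∝ T: P₂ = P₁; T₂ = T₁·(V₂/V₁) = 1269 K.

T₂ ≈ 1.27e+03 K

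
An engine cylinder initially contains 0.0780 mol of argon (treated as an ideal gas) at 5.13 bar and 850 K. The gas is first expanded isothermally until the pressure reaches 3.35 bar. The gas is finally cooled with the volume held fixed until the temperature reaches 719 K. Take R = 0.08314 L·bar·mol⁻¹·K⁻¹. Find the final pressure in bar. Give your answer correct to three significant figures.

P₃ ≈ 2.83 bar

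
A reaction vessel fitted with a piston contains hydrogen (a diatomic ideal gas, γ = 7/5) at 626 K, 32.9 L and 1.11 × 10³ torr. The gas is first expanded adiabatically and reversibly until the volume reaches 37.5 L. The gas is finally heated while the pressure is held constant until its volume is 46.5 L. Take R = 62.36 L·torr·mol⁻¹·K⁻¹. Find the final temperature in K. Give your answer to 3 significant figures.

Adiabatic (γ = 7/5), T V^(γ−1) and P V^γ constant: T₂ = T₁·(V₁/V₂)^(γ−1) = 594.1 K; P₂ = P₁·(V₁/V₂)^γ = 924.2 torr.
P constant ⇒ V ∝ T: P₃ = P₂; T₃ = T₂·(V₃/V₂) = 736.7 K.

T₃ ≈ 737 K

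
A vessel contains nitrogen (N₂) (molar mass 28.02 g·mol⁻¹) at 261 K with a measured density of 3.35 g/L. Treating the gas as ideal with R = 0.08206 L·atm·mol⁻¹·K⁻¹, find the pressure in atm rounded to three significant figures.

P ≈ 2.56 atm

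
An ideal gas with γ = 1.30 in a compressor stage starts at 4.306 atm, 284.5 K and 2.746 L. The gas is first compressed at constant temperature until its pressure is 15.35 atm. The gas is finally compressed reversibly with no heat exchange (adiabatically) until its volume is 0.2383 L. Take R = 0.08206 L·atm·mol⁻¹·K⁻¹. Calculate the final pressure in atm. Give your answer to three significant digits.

P₃ ≈ 70.6 atm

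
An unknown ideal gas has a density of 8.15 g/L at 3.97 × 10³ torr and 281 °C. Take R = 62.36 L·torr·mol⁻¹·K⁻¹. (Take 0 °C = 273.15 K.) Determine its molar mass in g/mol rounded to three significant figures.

M ≈ 70.9 g/mol

ρ = PM/(RT) ⇒ M = ρRT/P = (8.15 × 62.36 × 554.1) / 3.97e+03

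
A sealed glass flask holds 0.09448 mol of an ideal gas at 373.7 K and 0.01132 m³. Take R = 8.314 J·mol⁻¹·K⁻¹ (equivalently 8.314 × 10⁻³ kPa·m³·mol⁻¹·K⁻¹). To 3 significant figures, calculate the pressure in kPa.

P ≈ 25.9 kPa

PV = nRT ⇒ P = nRT/V = (0.09448 × 8.314 × 10⁻³ × 373.7) / 0.01132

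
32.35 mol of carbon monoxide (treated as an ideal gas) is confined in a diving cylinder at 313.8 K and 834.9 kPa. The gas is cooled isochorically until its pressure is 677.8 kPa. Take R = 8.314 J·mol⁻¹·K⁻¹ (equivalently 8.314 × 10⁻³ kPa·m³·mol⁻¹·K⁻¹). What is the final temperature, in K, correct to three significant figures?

T₂ ≈ 255 K

From PV = nRT: V₁ = nRT₁/P₁ = 0.1011 m³.
V constant ⇒ P ∝ T: V₂ = V₁; T₂ = T₁·(P₂/P₁) = 254.8 K.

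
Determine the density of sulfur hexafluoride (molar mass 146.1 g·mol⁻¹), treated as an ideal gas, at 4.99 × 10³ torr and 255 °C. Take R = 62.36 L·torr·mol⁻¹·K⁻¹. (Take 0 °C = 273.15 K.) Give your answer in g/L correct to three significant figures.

ρ ≈ 22.1 g/L

ρ = PM/(RT) = (4.99e+03 × 146.1) / (62.36 × 528.1)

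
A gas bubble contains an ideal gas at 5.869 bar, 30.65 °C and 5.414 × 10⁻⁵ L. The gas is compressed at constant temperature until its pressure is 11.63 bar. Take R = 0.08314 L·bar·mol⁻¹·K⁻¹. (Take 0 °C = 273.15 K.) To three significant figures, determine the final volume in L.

V₂ ≈ 2.73e-05 L

Convert: T₁ = 303.8 K.
Isothermal, so P V is constant: T₂ = T₁; V₂ = V₁·(P₁/P₂) = 2.732e-05 L.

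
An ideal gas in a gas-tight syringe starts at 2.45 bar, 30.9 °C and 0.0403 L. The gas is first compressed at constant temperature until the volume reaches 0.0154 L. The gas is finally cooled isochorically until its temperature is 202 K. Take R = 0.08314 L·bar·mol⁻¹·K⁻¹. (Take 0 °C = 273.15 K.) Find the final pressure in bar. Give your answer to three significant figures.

Convert: T₁ = 304.0 K.
T constant ⇒ Boyle's law P V = const: T₂ = T₁; P₂ = P₁·(V₁/V₂) = 6.411 bar.
Isochoric, so P/T is constant: V₃ = V₂; P₃ = P₂·(T₃/T₂) = 4.259 bar.

P₃ ≈ 4.26 bar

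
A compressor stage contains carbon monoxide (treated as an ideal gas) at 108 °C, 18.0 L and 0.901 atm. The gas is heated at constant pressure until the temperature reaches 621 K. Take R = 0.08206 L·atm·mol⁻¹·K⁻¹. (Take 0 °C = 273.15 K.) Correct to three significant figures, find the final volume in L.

V₂ ≈ 29.3 L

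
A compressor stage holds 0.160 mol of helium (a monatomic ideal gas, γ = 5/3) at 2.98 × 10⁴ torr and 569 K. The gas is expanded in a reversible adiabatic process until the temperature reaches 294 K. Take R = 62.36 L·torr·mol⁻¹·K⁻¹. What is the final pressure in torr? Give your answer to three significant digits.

P₂ ≈ 5.72e+03 torr

From PV = nRT: V₁ = nRT₁/P₁ = 0.1905 L.
Adiabatic (γ = 5/3), T V^(γ−1) and P V^γ constant: P₂ = P₁·(T₂/T₁)^(γ/(γ−1)) = 5719 torr; V₂ = V₁·(T₁/T₂)^(1/(γ−1)) = 0.5129 L.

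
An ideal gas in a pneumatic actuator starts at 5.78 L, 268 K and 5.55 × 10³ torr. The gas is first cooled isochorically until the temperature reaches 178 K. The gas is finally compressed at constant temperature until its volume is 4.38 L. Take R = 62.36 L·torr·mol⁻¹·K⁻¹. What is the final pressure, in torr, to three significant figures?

Isochoric, so P/T is constant: V₂ = V₁; P₂ = P₁·(T₂/T₁) = 3686 torr.
Isothermal, so P V is constant: T₃ = T₂; P₃ = P₂·(V₂/V₃) = 4864 torr.

P₃ ≈ 4.86e+03 torr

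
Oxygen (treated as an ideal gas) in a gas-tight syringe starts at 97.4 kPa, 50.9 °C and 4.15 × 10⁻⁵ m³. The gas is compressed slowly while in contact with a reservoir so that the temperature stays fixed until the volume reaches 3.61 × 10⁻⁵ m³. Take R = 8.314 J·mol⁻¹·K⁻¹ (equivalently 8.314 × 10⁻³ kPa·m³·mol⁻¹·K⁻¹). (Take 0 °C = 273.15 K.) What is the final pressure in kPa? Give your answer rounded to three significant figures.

P₂ ≈ 112 kPa

Convert: T₁ = 324.0 K.
T constant ⇒ Boyle's law P V = const: T₂ = T₁; P₂ = P₁·(V₁/V₂) = 112.0 kPa.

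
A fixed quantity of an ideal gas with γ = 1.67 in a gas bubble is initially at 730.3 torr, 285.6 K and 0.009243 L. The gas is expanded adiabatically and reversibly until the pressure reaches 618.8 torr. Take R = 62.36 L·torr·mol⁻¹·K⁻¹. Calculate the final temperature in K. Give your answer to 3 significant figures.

T₂ ≈ 267 K

Adiabatic (γ = 1.67), T V^(γ−1) and P V^γ constant: T₂ = T₁·(P₂/P₁)^((γ−1)/γ) = 267.2 K; V₂ = V₁·(P₁/P₂)^(1/γ) = 0.01021 L.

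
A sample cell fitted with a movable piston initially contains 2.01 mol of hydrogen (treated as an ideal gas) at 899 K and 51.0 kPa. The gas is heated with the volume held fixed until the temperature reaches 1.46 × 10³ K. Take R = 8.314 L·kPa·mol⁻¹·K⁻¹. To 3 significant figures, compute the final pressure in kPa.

P₂ ≈ 82.8 kPa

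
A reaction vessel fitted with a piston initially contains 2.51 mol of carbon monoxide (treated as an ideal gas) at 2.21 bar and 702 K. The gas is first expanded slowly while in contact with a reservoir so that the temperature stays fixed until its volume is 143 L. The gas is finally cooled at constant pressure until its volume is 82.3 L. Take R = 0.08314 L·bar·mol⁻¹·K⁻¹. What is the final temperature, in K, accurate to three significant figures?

From PV = nRT: V₁ = nRT₁/P₁ = 66.29 L.
T constant ⇒ Boyle's law P V = const: T₂ = T₁; P₂ = P₁·(V₁/V₂) = 1.024 bar.
P constant ⇒ V ∝ T: P₃ = P₂; T₃ = T₂·(V₃/V₂) = 404.0 K.

T₃ ≈ 404 K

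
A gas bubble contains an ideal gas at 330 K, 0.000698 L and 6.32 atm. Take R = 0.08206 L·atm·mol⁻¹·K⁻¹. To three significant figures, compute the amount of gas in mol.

PV = nRT ⇒ n = PV/(RT) = (6.32 × 0.000698) / (0.08206 × 330)

n ≈ 0.000163 mol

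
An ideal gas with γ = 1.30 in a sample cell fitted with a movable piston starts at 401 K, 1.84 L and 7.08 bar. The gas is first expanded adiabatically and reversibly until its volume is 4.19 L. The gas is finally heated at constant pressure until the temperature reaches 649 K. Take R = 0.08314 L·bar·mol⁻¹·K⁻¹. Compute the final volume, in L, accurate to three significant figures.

V₃ ≈ 8.68 L

Adiabatic (γ = 1.30), T V^(γ−1) and P V^γ constant: T₂ = T₁·(V₁/V₂)^(γ−1) = 313.3 K; P₂ = P₁·(V₁/V₂)^γ = 2.429 bar.
P constant ⇒ V ∝ T: P₃ = P₂; V₃ = V₂·(T₃/T₂) = 8.680 L.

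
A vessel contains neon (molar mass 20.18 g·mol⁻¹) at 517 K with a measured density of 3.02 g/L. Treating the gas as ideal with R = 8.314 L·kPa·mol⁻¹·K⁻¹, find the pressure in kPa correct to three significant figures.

P ≈ 643 kPa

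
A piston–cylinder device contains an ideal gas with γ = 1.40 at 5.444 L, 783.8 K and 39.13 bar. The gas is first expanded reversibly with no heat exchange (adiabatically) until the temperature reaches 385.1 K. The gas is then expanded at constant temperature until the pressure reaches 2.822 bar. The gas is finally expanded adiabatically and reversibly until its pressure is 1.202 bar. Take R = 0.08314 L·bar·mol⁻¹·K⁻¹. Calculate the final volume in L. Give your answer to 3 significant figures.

V₄ ≈ 68.2 L

Adiabatic (γ = 1.40), T V^(γ−1) and P V^γ constant: P₂ = P₁·(T₂/T₁)^(γ/(γ−1)) = 3.253 bar; V₂ = V₁·(T₁/T₂)^(1/(γ−1)) = 32.17 L.
Isothermal, so P V is constant: T₃ = T₂; V₃ = V₂·(P₂/P₃) = 37.09 L.
Adiabatic (γ = 1.40), T V^(γ−1) and P V^γ constant: T₄ = T₃·(P₄/P₃)^((γ−1)/γ) = 301.8 K; V₄ = V₃·(P₃/P₄)^(1/γ) = 68.23 L.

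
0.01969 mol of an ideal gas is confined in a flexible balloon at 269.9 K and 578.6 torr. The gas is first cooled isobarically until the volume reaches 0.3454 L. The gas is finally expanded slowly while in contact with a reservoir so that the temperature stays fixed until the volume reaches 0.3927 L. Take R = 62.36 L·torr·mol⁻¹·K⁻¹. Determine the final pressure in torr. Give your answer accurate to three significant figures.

From PV = nRT: V₁ = nRT₁/P₁ = 0.5728 L.
Isobaric, so V/T is constant: P₂ = P₁; T₂ = T₁·(V₂/V₁) = 162.8 K.
Isothermal, so P V is constant: T₃ = T₂; P₃ = P₂·(V₂/V₃) = 508.9 torr.

P₃ ≈ 509 torr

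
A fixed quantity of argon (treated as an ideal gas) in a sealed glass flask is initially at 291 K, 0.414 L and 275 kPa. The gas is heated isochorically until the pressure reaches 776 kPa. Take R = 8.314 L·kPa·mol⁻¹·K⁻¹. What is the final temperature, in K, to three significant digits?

Isochoric, so P/T is constant: V₂ = V₁; T₂ = T₁·(P₂/P₁) = 821.1 K.

T₂ ≈ 821 K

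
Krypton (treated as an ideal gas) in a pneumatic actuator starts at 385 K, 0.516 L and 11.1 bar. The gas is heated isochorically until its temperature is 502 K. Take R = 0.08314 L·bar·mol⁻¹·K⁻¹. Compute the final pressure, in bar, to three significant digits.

P₂ ≈ 14.5 bar

Isochoric, so P/T is constant: V₂ = V₁; P₂ = P₁·(T₂/T₁) = 14.47 bar.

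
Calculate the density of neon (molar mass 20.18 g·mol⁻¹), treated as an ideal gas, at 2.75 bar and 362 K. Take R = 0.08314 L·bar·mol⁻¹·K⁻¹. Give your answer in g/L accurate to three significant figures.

ρ = PM/(RT) = (2.75 × 20.18) / (0.08314 × 362.0)

ρ ≈ 1.84 g/L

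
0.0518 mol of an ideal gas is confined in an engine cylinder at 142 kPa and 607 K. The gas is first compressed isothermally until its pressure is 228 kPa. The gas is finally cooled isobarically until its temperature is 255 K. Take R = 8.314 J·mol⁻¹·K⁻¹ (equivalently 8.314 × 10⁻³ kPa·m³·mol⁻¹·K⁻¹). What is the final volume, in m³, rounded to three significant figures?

From PV = nRT: V₁ = nRT₁/P₁ = 0.001841 m³.
T constant ⇒ Boyle's law P V = const: T₂ = T₁; V₂ = V₁·(P₁/P₂) = 0.001147 m³.
P constant ⇒ V ∝ T: P₃ = P₂; V₃ = V₂·(T₃/T₂) = 0.0004817 m³.

V₃ ≈ 0.000482 m³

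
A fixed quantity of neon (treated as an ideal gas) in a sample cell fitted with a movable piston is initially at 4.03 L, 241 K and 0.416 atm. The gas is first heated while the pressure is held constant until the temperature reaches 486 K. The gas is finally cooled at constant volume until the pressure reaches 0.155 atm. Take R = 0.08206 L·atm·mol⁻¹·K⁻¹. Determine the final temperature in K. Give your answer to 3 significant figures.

Isobaric, so V/T is constant: P₂ = P₁; V₂ = V₁·(T₂/T₁) = 8.127 L.
Isochoric, so P/T is constant: V₃ = V₂; T₃ = T₂·(P₃/P₂) = 181.1 K.

T₃ ≈ 181 K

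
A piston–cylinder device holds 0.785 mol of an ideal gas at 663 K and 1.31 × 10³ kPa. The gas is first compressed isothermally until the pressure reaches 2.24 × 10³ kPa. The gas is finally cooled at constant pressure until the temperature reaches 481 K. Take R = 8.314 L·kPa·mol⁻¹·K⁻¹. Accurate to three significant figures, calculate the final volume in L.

V₃ ≈ 1.40 L

From PV = nRT: V₁ = nRT₁/P₁ = 3.303 L.
T constant ⇒ Boyle's law P V = const: T₂ = T₁; V₂ = V₁·(P₁/P₂) = 1.932 L.
Isobaric, so V/T is constant: P₃ = P₂; V₃ = V₂·(T₃/T₂) = 1.401 L.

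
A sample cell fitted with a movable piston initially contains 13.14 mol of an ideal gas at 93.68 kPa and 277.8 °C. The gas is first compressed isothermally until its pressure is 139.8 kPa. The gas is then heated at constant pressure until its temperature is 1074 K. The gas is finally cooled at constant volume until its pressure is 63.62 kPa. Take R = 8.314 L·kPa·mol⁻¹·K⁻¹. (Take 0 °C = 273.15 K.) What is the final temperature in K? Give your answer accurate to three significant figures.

Convert: T₁ = 551.0 K.
From PV = nRT: V₁ = nRT₁/P₁ = 642.5 L.
Isothermal, so P V is constant: T₂ = T₁; V₂ = V₁·(P₁/P₂) = 430.5 L.
P constant ⇒ V ∝ T: P₃ = P₂; V₃ = V₂·(T₃/T₂) = 839.3 L.
V constant ⇒ P ∝ T: V₄ = V₃; T₄ = T₃·(P₄/P₃) = 488.8 K.

T₄ ≈ 489 K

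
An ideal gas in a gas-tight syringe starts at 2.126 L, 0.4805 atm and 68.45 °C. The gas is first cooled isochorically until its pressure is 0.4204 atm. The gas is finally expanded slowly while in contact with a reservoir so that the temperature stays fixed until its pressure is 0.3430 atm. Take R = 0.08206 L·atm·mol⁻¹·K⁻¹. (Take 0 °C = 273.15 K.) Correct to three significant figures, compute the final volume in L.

Convert: T₁ = 341.6 K.
Isochoric, so P/T is constant: V₂ = V₁; T₂ = T₁·(P₂/P₁) = 298.9 K.
T constant ⇒ Boyle's law P V = const: T₃ = T₂; V₃ = V₂·(P₂/P₃) = 2.606 L.

V₃ ≈ 2.61 L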